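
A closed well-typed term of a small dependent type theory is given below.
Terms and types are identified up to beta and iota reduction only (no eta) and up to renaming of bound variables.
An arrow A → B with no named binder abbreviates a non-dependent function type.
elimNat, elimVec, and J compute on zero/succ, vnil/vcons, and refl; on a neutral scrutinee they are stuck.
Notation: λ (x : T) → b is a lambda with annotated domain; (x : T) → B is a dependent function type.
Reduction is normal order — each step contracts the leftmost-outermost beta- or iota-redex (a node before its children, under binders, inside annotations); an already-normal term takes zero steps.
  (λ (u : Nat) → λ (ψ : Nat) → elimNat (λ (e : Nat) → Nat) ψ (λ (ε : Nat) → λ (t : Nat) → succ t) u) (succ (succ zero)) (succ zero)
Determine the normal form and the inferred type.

normal form:
  succ (succ (succ zero))
the term's type:
  Nat


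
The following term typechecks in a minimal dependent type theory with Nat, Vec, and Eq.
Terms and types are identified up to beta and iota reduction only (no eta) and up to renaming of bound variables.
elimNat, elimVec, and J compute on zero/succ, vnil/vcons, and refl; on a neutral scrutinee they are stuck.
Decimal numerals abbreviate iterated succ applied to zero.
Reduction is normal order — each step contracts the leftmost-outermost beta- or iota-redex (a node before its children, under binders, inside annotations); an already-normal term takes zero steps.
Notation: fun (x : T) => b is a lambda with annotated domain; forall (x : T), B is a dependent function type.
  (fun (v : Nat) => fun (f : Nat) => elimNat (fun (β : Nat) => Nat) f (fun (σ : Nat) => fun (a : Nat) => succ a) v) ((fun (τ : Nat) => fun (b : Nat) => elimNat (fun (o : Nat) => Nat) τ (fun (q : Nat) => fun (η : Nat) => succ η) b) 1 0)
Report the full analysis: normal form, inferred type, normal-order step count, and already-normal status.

reduced normal form:
  fun (v : Nat) => succ v
inferred type:
  forall (v : Nat), Nat
reduction steps (normal order): 8
term was already normal: no
first redex: a beta-redex


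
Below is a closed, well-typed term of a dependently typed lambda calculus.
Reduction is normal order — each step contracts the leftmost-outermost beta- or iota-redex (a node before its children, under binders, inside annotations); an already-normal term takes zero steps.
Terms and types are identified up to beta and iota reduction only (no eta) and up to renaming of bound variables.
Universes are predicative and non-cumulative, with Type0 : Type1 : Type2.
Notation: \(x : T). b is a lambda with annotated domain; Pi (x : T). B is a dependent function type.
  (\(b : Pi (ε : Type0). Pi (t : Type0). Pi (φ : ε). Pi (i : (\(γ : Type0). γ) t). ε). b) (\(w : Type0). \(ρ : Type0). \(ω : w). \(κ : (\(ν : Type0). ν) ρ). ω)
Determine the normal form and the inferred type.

reduced normal form:
  \(b : Type0). \(ε : Type0). \(t : b). \(φ : ε). t
inferred type:
  Pi (b : Type0). Pi (ε : Type0). Pi (t : b). Pi (φ : ε). b
observation: normalization takes exactly 2 steps under the normal-order strategy.


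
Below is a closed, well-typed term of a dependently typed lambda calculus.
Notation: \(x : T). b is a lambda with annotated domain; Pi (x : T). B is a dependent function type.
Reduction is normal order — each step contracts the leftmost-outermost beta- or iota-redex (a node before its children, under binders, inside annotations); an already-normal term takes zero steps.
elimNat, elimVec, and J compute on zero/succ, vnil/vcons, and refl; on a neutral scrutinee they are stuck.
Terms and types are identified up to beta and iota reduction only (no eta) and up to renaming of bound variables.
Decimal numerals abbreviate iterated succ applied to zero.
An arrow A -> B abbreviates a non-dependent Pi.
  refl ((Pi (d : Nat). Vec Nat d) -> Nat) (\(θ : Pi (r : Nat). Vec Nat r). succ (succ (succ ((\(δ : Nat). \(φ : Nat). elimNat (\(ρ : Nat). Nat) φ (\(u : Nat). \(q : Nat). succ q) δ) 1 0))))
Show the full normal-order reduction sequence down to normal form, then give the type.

normal-order reduction:
  refl ((Pi (d : Nat). Vec Nat d) -> Nat) (\(θ : Pi (r : Nat). Vec Nat r). succ (succ (succ ((\(δ : Nat). \(φ : Nat). elimNat (\(ρ : Nat). Nat) φ (\(u : Nat). \(q : Nat). succ q) δ) 1 0))))
  ~> refl ((Pi (d : Nat). Vec Nat d) -> Nat) (\(θ : Pi (r : Nat). Vec Nat r). succ (succ (succ ((\(δ : Nat). elimNat (\(φ : Nat). Nat) δ (\(ρ : Nat). \(u : Nat). succ u) 1) 0))))
  ~> refl ((Pi (d : Nat). Vec Nat d) -> Nat) (\(θ : Pi (r : Nat). Vec Nat r). succ (succ (succ (elimNat (\(δ : Nat). Nat) 0 (\(φ : Nat). \(ρ : Nat). succ ρ) 1))))
  ~> refl ((Pi (d : Nat). Vec Nat d) -> Nat) (\(θ : Pi (r : Nat). Vec Nat r). succ (succ (succ ((\(δ : Nat). \(φ : Nat). succ φ) 0 (elimNat (\(ρ : Nat). Nat) 0 (\(u : Nat). \(q : Nat). succ q) 0)))))
  ~> refl ((Pi (d : Nat). Vec Nat d) -> Nat) (\(θ : Pi (r : Nat). Vec Nat r). succ (succ (succ ((\(δ : Nat). succ δ) (elimNat (\(φ : Nat). Nat) 0 (\(ρ : Nat). \(u : Nat). succ u) 0)))))
  ~> refl ((Pi (d : Nat). Vec Nat d) -> Nat) (\(θ : Pi (r : Nat). Vec Nat r). succ (succ (succ (succ (elimNat (\(δ : Nat). Nat) 0 (\(φ : Nat). \(ρ : Nat). succ ρ) 0)))))
  ~> refl ((Pi (d : Nat). Vec Nat d) -> Nat) (\(θ : Pi (r : Nat). Vec Nat r). 4)
type:
  Eq ((Pi (d : Nat). Vec Nat d) -> Nat) (\(θ : Pi (r : Nat). Vec Nat r). 4) (\(δ : Pi (φ : Nat). Vec Nat φ). 4)


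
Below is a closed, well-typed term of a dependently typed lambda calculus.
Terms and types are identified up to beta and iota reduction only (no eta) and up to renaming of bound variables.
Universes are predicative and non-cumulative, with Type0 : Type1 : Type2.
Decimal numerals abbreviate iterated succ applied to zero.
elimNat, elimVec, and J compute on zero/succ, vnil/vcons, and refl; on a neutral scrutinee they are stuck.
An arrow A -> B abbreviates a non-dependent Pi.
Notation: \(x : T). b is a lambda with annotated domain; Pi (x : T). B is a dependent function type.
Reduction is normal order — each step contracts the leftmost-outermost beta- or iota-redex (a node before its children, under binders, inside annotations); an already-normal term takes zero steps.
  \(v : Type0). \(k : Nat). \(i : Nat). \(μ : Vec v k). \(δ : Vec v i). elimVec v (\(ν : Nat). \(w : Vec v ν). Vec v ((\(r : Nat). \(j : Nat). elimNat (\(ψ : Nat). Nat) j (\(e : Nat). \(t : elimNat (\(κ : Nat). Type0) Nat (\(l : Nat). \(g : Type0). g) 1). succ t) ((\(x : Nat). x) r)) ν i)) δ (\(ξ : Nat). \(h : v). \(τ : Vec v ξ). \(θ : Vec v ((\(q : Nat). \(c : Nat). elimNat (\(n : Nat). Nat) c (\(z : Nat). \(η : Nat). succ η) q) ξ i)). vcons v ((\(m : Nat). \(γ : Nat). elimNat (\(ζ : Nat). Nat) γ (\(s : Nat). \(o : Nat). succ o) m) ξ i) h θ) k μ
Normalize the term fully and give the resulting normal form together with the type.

normal form:
  \(v : Type0). \(k : Nat). \(i : Nat). \(μ : Vec v k). \(δ : Vec v i). elimVec v (\(ν : Nat). \(w : Vec v ν). Vec v (elimNat (\(r : Nat). Nat) i (\(j : Nat). \(ψ : Nat). succ ψ) ν)) δ (\(e : Nat). \(t : v). \(κ : Vec v e). \(l : Vec v (elimNat (\(g : Nat). Nat) i (\(x : Nat). \(ξ : Nat). succ ξ) e)). vcons v (elimNat (\(h : Nat). Nat) i (\(τ : Nat). \(θ : Nat). succ θ) e) t l) k μ
type:
  Pi (v : Type0). Pi (k : Nat). Pi (i : Nat). Vec v k -> Vec v i -> Vec v (elimNat (\(μ : Nat). Nat) i (\(δ : Nat). \(ν : Nat). succ ν) k)
observation: normalization takes exactly 11 steps under the normal-order strategy.


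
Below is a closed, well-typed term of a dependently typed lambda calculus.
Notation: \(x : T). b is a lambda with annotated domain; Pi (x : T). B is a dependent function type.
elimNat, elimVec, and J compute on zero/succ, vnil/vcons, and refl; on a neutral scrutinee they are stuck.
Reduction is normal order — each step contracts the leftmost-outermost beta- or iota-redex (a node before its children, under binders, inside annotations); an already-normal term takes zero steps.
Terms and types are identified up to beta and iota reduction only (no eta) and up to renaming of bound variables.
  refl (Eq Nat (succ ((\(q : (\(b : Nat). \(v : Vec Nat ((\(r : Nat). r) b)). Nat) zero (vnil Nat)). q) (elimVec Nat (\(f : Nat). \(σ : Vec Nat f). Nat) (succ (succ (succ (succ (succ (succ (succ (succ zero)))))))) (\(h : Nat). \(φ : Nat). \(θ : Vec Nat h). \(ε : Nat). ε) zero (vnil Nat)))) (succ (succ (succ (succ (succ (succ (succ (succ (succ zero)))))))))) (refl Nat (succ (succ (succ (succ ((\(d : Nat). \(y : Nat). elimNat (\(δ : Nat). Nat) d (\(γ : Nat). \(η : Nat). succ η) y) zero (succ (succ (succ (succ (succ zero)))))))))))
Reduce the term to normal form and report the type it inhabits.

normal form:
  refl (Eq Nat (succ (succ (succ (succ (succ (succ (succ (succ (succ zero))))))))) (succ (succ (succ (succ (succ (succ (succ (succ (succ zero)))))))))) (refl Nat (succ (succ (succ (succ (succ (succ (succ (succ (succ zero))))))))))
inferred type:
  Eq (Eq Nat (succ (succ (succ (succ (succ (succ (succ (succ (succ zero))))))))) (succ (succ (succ (succ (succ (succ (succ (succ (succ zero)))))))))) (refl Nat (succ (succ (succ (succ (succ (succ (succ (succ (succ zero)))))))))) (refl Nat (succ (succ (succ (succ (succ (succ (succ (succ (succ zero))))))))))


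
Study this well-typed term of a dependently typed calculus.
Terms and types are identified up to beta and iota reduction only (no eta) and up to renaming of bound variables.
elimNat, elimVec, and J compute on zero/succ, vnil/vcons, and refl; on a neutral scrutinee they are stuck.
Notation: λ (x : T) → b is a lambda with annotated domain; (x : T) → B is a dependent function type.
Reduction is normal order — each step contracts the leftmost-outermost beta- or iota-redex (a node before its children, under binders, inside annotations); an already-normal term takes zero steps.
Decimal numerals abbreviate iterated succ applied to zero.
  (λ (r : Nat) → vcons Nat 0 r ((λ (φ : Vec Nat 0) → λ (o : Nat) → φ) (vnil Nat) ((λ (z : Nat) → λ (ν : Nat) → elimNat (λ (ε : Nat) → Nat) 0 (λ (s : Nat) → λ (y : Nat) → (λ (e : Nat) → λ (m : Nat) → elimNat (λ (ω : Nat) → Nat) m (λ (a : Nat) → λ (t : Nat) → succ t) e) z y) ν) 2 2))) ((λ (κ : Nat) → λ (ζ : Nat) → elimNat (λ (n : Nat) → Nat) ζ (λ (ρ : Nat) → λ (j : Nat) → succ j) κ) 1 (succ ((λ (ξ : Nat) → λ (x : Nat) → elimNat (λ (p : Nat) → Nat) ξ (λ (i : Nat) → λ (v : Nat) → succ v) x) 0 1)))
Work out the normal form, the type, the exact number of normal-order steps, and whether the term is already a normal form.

normal form:
  vcons Nat 0 3 (vnil Nat)
type:
  Vec Nat 1
normal-order step count: 15
term was already normal: no
first redex: a beta-redex


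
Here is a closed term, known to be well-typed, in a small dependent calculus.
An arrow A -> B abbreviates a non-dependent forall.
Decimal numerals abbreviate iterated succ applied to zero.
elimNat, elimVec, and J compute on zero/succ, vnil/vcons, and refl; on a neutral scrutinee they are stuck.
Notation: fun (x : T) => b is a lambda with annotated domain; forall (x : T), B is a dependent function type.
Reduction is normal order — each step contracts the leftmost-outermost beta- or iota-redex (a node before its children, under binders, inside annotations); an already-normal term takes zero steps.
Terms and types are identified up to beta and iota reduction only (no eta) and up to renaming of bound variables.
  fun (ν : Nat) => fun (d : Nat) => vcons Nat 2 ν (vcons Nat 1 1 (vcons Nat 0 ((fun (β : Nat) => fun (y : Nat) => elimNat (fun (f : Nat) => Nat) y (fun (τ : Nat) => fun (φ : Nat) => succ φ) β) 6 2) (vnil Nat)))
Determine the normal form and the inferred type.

resulting normal form:
  fun (ν : Nat) => fun (d : Nat) => vcons Nat 2 ν (vcons Nat 1 1 (vcons Nat 0 8 (vnil Nat)))
the term's type:
  Nat -> Nat -> Vec Nat 3


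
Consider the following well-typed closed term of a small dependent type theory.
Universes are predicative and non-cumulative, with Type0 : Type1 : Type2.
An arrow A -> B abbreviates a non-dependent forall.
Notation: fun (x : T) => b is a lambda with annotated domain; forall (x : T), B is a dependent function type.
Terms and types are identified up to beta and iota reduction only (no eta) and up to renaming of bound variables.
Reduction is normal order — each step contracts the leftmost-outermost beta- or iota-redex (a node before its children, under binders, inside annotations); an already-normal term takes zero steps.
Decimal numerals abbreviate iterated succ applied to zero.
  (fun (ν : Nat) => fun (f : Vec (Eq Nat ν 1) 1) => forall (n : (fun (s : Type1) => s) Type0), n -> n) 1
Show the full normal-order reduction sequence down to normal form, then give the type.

normal-order reduction sequence:
  (fun (ν : Nat) => fun (f : Vec (Eq Nat ν 1) 1) => forall (n : (fun (s : Type1) => s) Type0), n -> n) 1
  ~> fun (ν : Vec (Eq Nat 1 1) 1) => forall (f : (fun (n : Type1) => n) Type0), f -> f
  ~> fun (ν : Vec (Eq Nat 1 1) 1) => forall (f : Type0), f -> f
inferred type:
  Vec (Eq Nat 1 1) 1 -> Type1


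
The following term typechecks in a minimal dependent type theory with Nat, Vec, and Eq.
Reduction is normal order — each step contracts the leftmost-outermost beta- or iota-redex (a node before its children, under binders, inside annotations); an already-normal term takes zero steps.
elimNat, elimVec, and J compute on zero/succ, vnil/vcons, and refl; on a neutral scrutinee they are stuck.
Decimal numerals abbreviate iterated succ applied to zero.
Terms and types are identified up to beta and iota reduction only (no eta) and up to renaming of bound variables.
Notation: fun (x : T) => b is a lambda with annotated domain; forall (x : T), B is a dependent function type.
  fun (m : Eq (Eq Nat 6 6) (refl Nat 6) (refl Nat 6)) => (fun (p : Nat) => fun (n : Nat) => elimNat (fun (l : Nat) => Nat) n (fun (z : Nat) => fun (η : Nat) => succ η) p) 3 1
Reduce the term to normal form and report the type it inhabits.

resulting normal form:
  fun (m : Eq (Eq Nat 6 6) (refl Nat 6) (refl Nat 6)) => 4
the term's type:
  forall (m : Eq (Eq Nat 6 6) (refl Nat 6) (refl Nat 6)), Nat
observation: contracting a beta-redex first, the term normalizes in 12 steps.


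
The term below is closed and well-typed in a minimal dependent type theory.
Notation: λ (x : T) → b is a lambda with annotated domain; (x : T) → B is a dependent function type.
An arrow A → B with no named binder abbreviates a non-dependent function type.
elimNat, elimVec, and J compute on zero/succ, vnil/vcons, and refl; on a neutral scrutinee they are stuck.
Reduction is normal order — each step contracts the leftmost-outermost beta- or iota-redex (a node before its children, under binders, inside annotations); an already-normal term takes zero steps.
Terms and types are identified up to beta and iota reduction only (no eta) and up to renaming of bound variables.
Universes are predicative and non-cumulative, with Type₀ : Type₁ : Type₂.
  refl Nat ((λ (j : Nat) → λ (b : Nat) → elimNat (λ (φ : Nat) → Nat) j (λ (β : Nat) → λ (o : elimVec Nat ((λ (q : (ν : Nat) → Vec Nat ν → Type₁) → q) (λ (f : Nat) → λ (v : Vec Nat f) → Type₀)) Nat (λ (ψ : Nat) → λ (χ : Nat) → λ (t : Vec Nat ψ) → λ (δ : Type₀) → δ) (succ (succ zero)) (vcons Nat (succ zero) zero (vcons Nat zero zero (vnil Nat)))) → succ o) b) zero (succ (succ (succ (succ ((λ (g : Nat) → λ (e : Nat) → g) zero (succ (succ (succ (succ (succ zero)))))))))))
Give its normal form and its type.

resulting normal form:
  refl Nat (succ (succ (succ (succ zero))))
the term's type:
  Eq Nat (succ (succ (succ (succ zero)))) (succ (succ (succ (succ zero))))
observation: normalization takes exactly 28 steps under the normal-order strategy.


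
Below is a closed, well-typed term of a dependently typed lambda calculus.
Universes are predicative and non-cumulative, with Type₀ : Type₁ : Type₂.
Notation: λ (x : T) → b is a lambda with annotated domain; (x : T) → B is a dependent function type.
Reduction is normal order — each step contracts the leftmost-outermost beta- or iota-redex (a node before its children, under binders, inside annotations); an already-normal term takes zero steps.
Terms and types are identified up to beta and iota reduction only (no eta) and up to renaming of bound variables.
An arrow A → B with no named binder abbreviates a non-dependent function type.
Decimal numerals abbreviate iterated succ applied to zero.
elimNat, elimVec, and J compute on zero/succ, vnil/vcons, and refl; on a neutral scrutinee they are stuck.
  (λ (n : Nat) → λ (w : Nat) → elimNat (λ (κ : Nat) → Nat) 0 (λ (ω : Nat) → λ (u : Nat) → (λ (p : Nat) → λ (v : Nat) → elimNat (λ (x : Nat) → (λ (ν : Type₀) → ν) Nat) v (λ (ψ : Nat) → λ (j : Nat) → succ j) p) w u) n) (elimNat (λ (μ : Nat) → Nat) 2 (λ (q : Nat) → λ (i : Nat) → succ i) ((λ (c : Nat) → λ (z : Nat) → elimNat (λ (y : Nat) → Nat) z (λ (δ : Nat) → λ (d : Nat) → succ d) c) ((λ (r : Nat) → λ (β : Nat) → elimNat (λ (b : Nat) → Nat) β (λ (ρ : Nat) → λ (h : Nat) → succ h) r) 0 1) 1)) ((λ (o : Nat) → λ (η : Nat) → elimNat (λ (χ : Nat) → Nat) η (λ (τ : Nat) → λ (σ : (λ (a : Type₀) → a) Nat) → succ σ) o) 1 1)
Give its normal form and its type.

normal form:
  8
type:
  Nat
observation: reduction starts at a beta-redex, and 47 normal-order steps reach the normal form.


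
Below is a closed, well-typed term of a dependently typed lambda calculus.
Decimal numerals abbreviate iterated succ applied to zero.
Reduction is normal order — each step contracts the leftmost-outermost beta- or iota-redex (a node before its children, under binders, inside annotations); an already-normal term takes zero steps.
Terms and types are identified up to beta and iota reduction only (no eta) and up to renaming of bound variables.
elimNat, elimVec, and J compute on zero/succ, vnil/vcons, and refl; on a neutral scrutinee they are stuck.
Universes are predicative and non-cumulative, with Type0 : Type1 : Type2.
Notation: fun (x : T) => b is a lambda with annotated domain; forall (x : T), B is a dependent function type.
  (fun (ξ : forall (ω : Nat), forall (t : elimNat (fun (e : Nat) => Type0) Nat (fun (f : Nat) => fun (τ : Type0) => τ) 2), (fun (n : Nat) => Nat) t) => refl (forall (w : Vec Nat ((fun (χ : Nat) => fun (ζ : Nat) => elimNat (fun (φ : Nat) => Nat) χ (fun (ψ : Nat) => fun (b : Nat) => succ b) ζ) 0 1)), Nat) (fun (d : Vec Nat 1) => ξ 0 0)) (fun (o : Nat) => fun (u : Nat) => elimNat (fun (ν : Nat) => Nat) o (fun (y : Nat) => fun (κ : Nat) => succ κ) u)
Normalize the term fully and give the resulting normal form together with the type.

resulting normal form:
  refl (forall (ξ : Vec Nat 1), Nat) (fun (ω : Vec Nat 1) => 0)
the term's type:
  Eq (forall (ξ : Vec Nat 1), Nat) (fun (ω : Vec Nat 1) => 0) (fun (t : Vec Nat 1) => 0)


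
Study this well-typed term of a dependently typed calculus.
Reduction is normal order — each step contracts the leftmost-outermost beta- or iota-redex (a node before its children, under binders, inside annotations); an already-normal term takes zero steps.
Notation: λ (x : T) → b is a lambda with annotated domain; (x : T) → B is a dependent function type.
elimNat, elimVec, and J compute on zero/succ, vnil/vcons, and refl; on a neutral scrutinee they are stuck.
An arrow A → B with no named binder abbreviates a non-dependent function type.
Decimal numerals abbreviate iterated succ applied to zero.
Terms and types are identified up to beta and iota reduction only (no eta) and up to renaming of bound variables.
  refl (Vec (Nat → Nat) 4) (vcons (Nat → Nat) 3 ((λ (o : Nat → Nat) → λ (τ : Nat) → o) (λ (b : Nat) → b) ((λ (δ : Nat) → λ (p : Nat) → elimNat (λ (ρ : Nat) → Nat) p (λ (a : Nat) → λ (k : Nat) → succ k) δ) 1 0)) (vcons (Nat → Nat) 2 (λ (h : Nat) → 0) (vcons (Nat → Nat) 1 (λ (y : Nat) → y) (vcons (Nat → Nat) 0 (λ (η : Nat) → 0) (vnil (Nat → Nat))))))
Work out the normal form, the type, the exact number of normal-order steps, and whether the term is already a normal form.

reduced normal form:
  refl (Vec (Nat → Nat) 4) (vcons (Nat → Nat) 3 (λ (o : Nat) → o) (vcons (Nat → Nat) 2 (λ (τ : Nat) → 0) (vcons (Nat → Nat) 1 (λ (b : Nat) → b) (vcons (Nat → Nat) 0 (λ (δ : Nat) → 0) (vnil (Nat → Nat))))))
type:
  Eq (Vec (Nat → Nat) 4) (vcons (Nat → Nat) 3 (λ (o : Nat) → o) (vcons (Nat → Nat) 2 (λ (τ : Nat) → 0) (vcons (Nat → Nat) 1 (λ (b : Nat) → b) (vcons (Nat → Nat) 0 (λ (δ : Nat) → 0) (vnil (Nat → Nat)))))) (vcons (Nat → Nat) 3 (λ (p : Nat) → p) (vcons (Nat → Nat) 2 (λ (ρ : Nat) → 0) (vcons (Nat → Nat) 1 (λ (a : Nat) → a) (vcons (Nat → Nat) 0 (λ (k : Nat) → 0) (vnil (Nat → Nat))))))
reduction steps (normal order): 2
started in normal form: no
first contracted redex: a beta-redex


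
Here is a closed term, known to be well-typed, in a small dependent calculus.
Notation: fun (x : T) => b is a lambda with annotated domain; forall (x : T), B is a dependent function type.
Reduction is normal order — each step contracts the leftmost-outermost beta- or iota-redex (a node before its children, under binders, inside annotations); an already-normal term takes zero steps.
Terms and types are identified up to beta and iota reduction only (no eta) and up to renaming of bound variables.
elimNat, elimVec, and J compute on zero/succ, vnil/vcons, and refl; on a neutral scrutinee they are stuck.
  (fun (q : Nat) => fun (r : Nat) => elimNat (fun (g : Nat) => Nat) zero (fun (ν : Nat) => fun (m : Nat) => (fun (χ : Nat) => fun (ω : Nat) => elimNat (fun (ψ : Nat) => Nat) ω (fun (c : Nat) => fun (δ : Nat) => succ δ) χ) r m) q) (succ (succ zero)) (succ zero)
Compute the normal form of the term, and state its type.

resulting normal form:
  succ (succ zero)
the term's type:
  Nat


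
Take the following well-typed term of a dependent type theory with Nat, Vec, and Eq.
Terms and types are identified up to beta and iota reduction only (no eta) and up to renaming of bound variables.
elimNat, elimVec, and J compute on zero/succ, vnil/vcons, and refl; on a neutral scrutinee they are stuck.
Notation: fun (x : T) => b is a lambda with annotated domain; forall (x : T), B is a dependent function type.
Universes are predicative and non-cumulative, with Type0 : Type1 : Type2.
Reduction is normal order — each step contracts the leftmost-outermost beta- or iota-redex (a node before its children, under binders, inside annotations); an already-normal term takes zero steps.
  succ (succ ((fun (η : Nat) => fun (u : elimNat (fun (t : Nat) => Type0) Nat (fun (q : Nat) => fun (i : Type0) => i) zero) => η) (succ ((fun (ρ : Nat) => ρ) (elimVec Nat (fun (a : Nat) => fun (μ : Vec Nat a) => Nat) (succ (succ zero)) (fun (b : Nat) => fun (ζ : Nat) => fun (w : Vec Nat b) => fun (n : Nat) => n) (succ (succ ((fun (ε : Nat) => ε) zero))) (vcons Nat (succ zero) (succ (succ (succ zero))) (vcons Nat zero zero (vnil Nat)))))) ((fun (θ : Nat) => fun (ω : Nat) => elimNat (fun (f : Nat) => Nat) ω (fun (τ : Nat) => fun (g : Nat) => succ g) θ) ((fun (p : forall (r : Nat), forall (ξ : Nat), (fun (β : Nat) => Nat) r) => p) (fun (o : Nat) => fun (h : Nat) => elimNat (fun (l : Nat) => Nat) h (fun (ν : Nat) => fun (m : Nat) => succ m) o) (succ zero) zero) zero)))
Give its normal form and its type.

normal form:
  succ (succ (succ (succ (succ zero))))
the term's type:
  Nat
observation: the first redex contracted is a beta-redex; the normal form is reached in 14 normal-order steps.


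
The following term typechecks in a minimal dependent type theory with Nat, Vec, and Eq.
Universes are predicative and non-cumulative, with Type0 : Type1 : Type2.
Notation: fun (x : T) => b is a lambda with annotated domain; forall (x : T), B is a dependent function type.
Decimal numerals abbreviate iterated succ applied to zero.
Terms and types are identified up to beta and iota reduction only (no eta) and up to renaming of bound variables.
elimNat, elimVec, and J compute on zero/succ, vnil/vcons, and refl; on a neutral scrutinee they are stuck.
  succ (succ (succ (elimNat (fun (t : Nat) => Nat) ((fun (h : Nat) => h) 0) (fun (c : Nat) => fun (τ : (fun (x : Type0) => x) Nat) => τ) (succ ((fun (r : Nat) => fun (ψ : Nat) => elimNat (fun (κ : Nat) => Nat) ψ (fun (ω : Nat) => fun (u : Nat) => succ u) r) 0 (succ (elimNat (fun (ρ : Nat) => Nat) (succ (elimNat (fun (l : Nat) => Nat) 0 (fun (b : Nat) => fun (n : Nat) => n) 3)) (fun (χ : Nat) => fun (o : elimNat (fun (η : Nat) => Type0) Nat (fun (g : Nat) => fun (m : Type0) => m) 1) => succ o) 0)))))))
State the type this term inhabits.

inferred type:
  Nat


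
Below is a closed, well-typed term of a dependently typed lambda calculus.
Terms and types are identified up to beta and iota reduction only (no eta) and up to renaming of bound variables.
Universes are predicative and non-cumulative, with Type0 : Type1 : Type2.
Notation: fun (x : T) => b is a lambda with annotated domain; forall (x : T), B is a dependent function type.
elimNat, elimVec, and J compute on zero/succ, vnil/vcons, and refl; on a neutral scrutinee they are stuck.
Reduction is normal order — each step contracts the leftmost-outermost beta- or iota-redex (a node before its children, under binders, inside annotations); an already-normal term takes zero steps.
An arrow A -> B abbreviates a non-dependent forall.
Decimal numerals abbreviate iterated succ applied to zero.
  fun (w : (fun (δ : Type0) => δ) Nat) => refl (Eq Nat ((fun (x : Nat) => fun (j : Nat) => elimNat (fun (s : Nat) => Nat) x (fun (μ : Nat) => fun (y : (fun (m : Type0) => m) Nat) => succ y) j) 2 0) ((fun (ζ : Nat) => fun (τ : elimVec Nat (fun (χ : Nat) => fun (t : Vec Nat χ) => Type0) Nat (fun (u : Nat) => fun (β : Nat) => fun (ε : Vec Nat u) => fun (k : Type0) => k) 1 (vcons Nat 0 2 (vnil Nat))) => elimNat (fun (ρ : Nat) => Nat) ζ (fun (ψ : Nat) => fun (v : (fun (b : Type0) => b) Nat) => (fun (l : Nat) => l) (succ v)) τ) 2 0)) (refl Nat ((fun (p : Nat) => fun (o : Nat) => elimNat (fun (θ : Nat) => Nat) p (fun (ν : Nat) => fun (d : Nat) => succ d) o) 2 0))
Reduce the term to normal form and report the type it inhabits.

reduced normal form:
  fun (w : Nat) => refl (Eq Nat 2 2) (refl Nat 2)
the term's type:
  Nat -> Eq (Eq Nat 2 2) (refl Nat 2) (refl Nat 2)


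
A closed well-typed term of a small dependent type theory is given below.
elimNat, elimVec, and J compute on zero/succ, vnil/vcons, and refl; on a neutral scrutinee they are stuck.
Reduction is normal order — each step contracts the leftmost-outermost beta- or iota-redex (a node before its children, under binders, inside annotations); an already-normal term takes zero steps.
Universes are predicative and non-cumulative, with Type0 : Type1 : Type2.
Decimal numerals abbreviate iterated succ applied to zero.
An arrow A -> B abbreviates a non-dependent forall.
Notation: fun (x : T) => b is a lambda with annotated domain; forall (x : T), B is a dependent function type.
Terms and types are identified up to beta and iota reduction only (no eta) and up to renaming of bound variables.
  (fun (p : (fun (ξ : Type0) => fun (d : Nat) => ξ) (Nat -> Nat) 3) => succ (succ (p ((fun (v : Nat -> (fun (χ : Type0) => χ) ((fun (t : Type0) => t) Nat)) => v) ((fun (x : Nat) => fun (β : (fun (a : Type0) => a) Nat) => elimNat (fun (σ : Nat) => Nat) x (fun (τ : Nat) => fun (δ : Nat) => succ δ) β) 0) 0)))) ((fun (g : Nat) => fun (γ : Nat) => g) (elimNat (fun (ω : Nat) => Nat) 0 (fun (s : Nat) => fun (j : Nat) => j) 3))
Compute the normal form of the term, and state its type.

resulting normal form:
  2
the term's type:
  Nat
observation: 13 normal-order steps separate the term from its normal form.


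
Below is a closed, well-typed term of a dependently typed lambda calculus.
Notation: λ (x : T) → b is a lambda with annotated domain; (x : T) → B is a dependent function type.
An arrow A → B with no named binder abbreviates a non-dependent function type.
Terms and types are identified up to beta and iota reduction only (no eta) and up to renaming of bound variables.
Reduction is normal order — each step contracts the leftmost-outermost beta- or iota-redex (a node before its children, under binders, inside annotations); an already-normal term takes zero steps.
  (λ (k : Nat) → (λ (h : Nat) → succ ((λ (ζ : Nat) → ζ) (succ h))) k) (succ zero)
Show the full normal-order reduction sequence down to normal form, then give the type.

normal-order reduction:
  (λ (k : Nat) → (λ (h : Nat) → succ ((λ (ζ : Nat) → ζ) (succ h))) k) (succ zero)
  ~> (λ (k : Nat) → succ ((λ (h : Nat) → h) (succ k))) (succ zero)
  ~> succ ((λ (k : Nat) → k) (succ (succ zero)))
  ~> succ (succ (succ zero))
inferred type:
  Nat


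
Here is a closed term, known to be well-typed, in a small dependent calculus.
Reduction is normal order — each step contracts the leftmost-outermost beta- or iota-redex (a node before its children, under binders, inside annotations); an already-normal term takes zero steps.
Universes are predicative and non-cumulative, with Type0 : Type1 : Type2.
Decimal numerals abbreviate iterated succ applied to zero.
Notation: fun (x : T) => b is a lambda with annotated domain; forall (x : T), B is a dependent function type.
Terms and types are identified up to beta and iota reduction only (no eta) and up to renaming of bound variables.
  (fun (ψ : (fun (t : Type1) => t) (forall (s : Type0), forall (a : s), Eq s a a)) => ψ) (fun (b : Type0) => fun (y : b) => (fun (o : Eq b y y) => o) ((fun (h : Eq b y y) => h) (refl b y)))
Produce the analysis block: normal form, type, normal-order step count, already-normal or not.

normal form:
  fun (ψ : Type0) => fun (t : ψ) => refl ψ t
inferred type:
  forall (ψ : Type0), forall (t : ψ), Eq ψ t t
reduction steps (normal order): 3
already normal: no
first redex: a beta-redex


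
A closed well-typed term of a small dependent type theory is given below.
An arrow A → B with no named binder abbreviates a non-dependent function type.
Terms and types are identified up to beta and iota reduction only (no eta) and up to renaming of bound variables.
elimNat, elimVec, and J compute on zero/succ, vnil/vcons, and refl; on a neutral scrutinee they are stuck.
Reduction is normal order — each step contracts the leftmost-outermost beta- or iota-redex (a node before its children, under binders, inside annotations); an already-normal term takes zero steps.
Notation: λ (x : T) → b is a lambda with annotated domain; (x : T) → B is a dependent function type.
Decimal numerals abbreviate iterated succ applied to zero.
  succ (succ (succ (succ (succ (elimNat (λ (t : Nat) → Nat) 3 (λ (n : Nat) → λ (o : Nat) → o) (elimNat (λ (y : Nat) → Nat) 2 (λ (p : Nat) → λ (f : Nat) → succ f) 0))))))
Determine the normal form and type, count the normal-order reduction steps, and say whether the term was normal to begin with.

reduced normal form:
  8
type:
  Nat
reduction steps (normal order): 8
term was already normal: no
first contracted redex: an elimNat iota-redex


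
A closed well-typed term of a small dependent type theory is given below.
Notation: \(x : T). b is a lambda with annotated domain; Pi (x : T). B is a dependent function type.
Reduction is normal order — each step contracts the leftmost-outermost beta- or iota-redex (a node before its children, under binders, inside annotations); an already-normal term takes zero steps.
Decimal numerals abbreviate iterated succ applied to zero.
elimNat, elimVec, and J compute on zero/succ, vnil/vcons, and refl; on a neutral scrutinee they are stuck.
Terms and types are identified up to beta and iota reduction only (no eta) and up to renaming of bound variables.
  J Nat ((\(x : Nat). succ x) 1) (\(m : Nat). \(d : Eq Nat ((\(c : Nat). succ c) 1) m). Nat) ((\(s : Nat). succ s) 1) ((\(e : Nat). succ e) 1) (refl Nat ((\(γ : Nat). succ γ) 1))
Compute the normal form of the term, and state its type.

resulting normal form:
  2
inferred type:
  Nat


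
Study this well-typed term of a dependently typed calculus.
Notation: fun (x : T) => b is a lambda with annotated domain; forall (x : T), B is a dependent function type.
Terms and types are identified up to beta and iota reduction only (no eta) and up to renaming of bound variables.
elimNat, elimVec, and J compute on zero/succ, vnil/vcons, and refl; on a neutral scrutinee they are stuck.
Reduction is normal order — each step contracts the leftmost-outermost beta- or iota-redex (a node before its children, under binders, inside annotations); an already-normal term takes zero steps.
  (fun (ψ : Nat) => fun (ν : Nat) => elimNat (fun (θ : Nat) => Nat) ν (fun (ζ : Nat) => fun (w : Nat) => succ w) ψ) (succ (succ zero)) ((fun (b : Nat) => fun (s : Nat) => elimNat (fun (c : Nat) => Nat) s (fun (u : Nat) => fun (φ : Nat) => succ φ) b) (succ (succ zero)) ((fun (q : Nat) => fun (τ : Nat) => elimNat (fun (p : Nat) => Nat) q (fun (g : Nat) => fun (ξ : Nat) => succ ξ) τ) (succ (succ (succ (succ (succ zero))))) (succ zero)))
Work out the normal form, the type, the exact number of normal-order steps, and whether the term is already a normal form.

reduced normal form:
  succ (succ (succ (succ (succ (succ (succ (succ (succ (succ zero)))))))))
type:
  Nat
reduction steps (normal order): 24
started in normal form: no
first contracted redex: a beta-redex


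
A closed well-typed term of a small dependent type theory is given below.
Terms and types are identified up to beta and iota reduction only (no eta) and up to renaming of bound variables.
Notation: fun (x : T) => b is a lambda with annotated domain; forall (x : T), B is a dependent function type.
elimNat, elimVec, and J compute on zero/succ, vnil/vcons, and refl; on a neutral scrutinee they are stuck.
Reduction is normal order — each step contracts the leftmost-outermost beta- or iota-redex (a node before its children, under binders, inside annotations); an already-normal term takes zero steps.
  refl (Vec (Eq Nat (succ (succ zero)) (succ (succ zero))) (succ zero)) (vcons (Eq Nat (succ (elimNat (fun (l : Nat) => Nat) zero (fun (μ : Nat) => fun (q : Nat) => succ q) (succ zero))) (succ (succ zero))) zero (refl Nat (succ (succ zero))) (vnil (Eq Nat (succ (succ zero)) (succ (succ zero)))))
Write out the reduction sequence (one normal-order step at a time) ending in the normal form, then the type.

normal-order reduction:
  refl (Vec (Eq Nat (succ (succ zero)) (succ (succ zero))) (succ zero)) (vcons (Eq Nat (succ (elimNat (fun (l : Nat) => Nat) zero (fun (μ : Nat) => fun (q : Nat) => succ q) (succ zero))) (succ (succ zero))) zero (refl Nat (succ (succ zero))) (vnil (Eq Nat (succ (succ zero)) (succ (succ zero)))))
  ~> refl (Vec (Eq Nat (succ (succ zero)) (succ (succ zero))) (succ zero)) (vcons (Eq Nat (succ ((fun (l : Nat) => fun (μ : Nat) => succ μ) zero (elimNat (fun (q : Nat) => Nat) zero (fun (b : Nat) => fun (z : Nat) => succ z) zero))) (succ (succ zero))) zero (refl Nat (succ (succ zero))) (vnil (Eq Nat (succ (succ zero)) (succ (succ zero)))))
  ~> refl (Vec (Eq Nat (succ (succ zero)) (succ (succ zero))) (succ zero)) (vcons (Eq Nat (succ ((fun (l : Nat) => succ l) (elimNat (fun (μ : Nat) => Nat) zero (fun (q : Nat) => fun (b : Nat) => succ b) zero))) (succ (succ zero))) zero (refl Nat (succ (succ zero))) (vnil (Eq Nat (succ (succ zero)) (succ (succ zero)))))
  ~> refl (Vec (Eq Nat (succ (succ zero)) (succ (succ zero))) (succ zero)) (vcons (Eq Nat (succ (succ (elimNat (fun (l : Nat) => Nat) zero (fun (μ : Nat) => fun (q : Nat) => succ q) zero))) (succ (succ zero))) zero (refl Nat (succ (succ zero))) (vnil (Eq Nat (succ (succ zero)) (succ (succ zero)))))
  ~> refl (Vec (Eq Nat (succ (succ zero)) (succ (succ zero))) (succ zero)) (vcons (Eq Nat (succ (succ zero)) (succ (succ zero))) zero (refl Nat (succ (succ zero))) (vnil (Eq Nat (succ (succ zero)) (succ (succ zero)))))
the term's type:
  Eq (Vec (Eq Nat (succ (succ zero)) (succ (succ zero))) (succ zero)) (vcons (Eq Nat (succ (succ zero)) (succ (succ zero))) zero (refl Nat (succ (succ zero))) (vnil (Eq Nat (succ (succ zero)) (succ (succ zero))))) (vcons (Eq Nat (succ (succ zero)) (succ (succ zero))) zero (refl Nat (succ (succ zero))) (vnil (Eq Nat (succ (succ zero)) (succ (succ zero)))))


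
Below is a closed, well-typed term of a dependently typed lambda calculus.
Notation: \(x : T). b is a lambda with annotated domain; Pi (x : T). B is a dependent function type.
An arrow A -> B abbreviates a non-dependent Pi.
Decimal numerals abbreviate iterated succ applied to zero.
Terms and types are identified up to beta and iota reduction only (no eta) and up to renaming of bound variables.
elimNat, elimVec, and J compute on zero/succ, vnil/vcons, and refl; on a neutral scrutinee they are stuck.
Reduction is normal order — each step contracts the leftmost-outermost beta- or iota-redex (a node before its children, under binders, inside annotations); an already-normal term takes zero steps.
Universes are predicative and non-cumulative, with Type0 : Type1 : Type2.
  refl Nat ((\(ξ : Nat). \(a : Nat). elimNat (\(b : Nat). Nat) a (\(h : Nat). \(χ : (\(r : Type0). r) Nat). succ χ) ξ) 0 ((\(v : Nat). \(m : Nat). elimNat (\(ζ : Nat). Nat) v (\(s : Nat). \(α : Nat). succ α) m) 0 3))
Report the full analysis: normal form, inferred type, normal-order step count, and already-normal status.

reduced normal form:
  refl Nat 3
type:
  Eq Nat 3 3
steps to reach normal form (normal order): 15
term was already normal: no
first contracted redex: a beta-redex


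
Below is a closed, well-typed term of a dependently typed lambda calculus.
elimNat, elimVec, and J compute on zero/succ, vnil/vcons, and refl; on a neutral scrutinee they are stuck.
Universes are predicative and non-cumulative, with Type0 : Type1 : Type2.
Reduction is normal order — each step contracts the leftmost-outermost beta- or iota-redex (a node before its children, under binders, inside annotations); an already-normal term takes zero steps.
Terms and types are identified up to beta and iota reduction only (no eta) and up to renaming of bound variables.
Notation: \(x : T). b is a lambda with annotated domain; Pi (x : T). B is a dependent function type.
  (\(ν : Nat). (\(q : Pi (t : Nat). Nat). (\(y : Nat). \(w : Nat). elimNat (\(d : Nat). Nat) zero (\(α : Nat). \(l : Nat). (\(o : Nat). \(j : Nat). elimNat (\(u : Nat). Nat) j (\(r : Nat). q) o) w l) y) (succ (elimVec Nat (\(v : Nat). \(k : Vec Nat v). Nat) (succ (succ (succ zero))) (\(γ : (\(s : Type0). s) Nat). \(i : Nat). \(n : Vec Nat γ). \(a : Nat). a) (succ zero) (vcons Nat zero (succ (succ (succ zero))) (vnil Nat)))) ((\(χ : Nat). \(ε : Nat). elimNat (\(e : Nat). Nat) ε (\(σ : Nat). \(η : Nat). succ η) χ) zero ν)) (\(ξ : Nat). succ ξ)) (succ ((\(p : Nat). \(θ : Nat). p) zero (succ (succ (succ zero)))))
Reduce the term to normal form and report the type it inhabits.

reduced normal form:
  succ (succ (succ (succ zero)))
the term's type:
  Nat
observation: the term reaches its normal form after 45 normal-order steps.


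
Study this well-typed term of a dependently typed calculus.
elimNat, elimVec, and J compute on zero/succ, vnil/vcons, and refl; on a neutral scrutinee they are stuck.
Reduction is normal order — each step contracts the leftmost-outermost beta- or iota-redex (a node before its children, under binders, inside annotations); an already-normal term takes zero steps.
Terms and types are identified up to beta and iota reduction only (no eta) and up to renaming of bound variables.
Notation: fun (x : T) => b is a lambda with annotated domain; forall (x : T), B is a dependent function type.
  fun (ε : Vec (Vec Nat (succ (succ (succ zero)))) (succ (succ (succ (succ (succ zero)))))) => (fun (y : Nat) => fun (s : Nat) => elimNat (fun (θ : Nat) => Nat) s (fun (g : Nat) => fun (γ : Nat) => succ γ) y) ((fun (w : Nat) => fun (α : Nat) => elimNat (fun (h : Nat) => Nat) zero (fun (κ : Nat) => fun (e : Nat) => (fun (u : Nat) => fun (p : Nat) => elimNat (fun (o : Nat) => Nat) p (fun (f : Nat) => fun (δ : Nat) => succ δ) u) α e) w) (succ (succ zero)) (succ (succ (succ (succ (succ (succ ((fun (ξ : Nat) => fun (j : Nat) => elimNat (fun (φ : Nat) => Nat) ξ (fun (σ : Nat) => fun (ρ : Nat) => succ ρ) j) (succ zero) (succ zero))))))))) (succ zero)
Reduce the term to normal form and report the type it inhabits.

reduced normal form:
  fun (ε : Vec (Vec Nat (succ (succ (succ zero)))) (succ (succ (succ (succ (succ zero)))))) => succ (succ (succ (succ (succ (succ (succ (succ (succ (succ (succ (succ (succ (succ (succ (succ (succ zero))))))))))))))))
inferred type:
  forall (ε : Vec (Vec Nat (succ (succ (succ zero)))) (succ (succ (succ (succ (succ zero)))))), Nat
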